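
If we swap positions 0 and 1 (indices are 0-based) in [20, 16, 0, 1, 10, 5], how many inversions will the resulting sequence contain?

9

Positions 0 and 1 hold 20 and 16; after swapping, the array is [16, 20, 0, 1, 10, 5].
Element-by-element contributions:
16 → 0, 1, 10, 5 → 4
20 → 0, 1, 10, 5 → 4
0 → none → 0
1 → none → 0
10 → 5 → 1
5 → none → 0
Sum: 4 + 4 + 0 + 0 + 1 + 0 = 9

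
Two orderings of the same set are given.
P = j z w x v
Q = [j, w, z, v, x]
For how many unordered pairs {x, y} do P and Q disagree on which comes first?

2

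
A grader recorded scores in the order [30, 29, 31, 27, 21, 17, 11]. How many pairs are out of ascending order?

19 inversions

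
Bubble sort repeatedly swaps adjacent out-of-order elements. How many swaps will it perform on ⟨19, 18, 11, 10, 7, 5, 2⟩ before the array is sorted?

21 swaps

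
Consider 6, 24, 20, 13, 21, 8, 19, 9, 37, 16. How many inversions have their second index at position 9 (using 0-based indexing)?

5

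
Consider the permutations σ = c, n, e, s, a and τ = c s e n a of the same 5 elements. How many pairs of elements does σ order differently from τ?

There are 3 discordant pairs.

Assign each item its position (1..5) in the first ordering, then rewrite the second ordering as that position sequence:
positions: c→1, n→2, e→3, s→4, a→5
second ordering as positions: [1, 4, 3, 2, 5]
Discordant pairs = inversions in this position sequence.
1: 0
4: 3, 2 → 2
3: 2 → 1
2: 0
5: 0
Total: 0 + 2 + 1 + 0 + 0 = 3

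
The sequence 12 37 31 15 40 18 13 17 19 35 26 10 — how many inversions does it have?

For each element, count later entries that are smaller:
12: 1
37: 9
31: 7
15: 2
40: 7
18: 3
13: 1
17: 1
19: 1
35: 2
26: 1
10: 0
Sum: 1 + 9 + 7 + 2 + 7 + 3 + 1 + 1 + 1 + 2 + 1 + 0 = 35

35 inversions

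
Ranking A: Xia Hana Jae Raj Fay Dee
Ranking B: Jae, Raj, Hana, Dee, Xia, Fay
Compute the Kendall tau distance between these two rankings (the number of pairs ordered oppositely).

Assign each item its position (1..6) in the first ordering, then rewrite the second ordering as that position sequence:
positions: Xia→1, Hana→2, Jae→3, Raj→4, Fay→5, Dee→6
second ordering as positions: [3, 4, 2, 6, 1, 5]
Discordant pairs = inversions in this position sequence.
3: 2, 1 → 2
4: 2, 1 → 2
2: 1 → 1
6: 1, 5 → 2
1: 0
5: 0
Total: 2 + 2 + 1 + 2 + 0 + 0 = 7

7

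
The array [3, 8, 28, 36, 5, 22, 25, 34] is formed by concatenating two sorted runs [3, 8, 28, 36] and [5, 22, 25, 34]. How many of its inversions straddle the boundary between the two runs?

8

Take each right-half value and tally the left-half values above it:
r = 5: 8, 28, 36 → 3
r = 22: 28, 36 → 2
r = 25: 28, 36 → 2
r = 34: 36 → 1
Cross-inversions: 3 + 2 + 2 + 1 = 8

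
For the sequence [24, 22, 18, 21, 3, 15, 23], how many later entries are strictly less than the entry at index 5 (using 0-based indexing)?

The element at index 5 is 15.
Elements after it: 23
None of them are smaller than 15.

0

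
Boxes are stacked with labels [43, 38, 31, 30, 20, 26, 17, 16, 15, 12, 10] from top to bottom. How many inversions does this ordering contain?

54

Element-by-element contributions:
43 → 38, 31, 30, 20, 26, 17, 16, 15, 12, 10 → 10
38 → 31, 30, 20, 26, 17, 16, 15, 12, 10 → 9
31 → 30, 20, 26, 17, 16, 15, 12, 10 → 8
30 → 20, 26, 17, 16, 15, 12, 10 → 7
20 → 17, 16, 15, 12, 10 → 5
26 → 17, 16, 15, 12, 10 → 5
17 → 16, 15, 12, 10 → 4
16 → 15, 12, 10 → 3
15 → 12, 10 → 2
12 → 10 → 1
10 → none → 0
Sum: 10 + 9 + 8 + 7 + 5 + 5 + 4 + 3 + 2 + 1 + 0 = 54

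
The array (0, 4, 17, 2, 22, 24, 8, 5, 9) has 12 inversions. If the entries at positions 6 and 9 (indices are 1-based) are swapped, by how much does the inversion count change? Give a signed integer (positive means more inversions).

-1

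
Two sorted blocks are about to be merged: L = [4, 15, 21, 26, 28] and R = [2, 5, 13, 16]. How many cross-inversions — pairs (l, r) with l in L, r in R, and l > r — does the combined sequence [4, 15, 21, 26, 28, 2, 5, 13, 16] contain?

There are 16 cross-inversions.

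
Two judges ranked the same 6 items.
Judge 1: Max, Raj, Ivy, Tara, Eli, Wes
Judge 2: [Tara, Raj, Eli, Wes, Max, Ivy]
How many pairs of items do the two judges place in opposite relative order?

Assign each item its position (1..6) in the first ordering, then rewrite the second ordering as that position sequence:
positions: Max→1, Raj→2, Ivy→3, Tara→4, Eli→5, Wes→6
second ordering as positions: [4, 2, 5, 6, 1, 3]
Discordant pairs = inversions in this position sequence.
4: 2, 1, 3 → 3
2: 1 → 1
5: 1, 3 → 2
6: 1, 3 → 2
1: 0
3: 0
Total: 3 + 1 + 2 + 2 + 0 + 0 = 8

8 discordant pairs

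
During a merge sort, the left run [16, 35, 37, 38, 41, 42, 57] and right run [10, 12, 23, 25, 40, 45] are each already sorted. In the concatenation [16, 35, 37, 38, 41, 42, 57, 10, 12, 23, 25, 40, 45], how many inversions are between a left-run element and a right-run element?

Cross-inversions: 30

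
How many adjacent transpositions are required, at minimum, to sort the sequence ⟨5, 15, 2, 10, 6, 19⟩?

5

Each adjacent swap fixes exactly one inversion, so the minimum swap count equals the number of inversions.
Count inversions — for each element, later elements that are smaller:
5: 2 → 1
15: 2, 10, 6 → 3
2: none → 0
10: 6 → 1
6: none → 0
19: none → 0
Total inversions: 1 + 3 + 0 + 1 + 0 + 0 = 5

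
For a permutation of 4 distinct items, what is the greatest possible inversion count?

The maximum occurs when the array is in strictly decreasing order: every one of the C(4, 2) pairs is inverted.
C(4, 2) = 4·3/2 = 6

6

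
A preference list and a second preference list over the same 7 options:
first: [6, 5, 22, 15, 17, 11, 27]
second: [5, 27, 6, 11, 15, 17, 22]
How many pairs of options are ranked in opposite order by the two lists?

11

Assign each item its position (1..7) in the first ordering, then rewrite the second ordering as that position sequence:
positions: 6→1, 5→2, 22→3, 15→4, 17→5, 11→6, 27→7
second ordering as positions: [2, 7, 1, 6, 4, 5, 3]
Discordant pairs = inversions in this position sequence.
2: 1 → 1
7: 1, 6, 4, 5, 3 → 5
1: 0
6: 4, 5, 3 → 3
4: 3 → 1
5: 3 → 1
3: 0
Total: 1 + 5 + 0 + 3 + 1 + 1 + 0 = 11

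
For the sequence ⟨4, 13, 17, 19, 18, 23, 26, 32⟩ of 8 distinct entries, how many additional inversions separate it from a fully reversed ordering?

27

Maximum inversions for 8 distinct elements is C(8, 2) = 8·7/2 = 28.
Current inversions — for each element, count later smaller elements:
4: 0
13: 0
17: 0
19: 1
18: 0
23: 0
26: 0
32: 0
Current total: 0 + 0 + 0 + 1 + 0 + 0 + 0 + 0 = 1
Shortfall: 28 − 1 = 27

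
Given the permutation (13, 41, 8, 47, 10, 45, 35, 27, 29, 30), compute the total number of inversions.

Count, for each position, how many later elements it exceeds:
13 → 8, 10 → 2
41 → 8, 10, 35, 27, 29, 30 → 6
8 → none → 0
47 → 10, 45, 35, 27, 29, 30 → 6
10 → none → 0
45 → 35, 27, 29, 30 → 4
35 → 27, 29, 30 → 3
27 → none → 0
29 → none → 0
30 → none → 0
Sum: 2 + 6 + 0 + 6 + 0 + 4 + 3 + 0 + 0 + 0 = 21

21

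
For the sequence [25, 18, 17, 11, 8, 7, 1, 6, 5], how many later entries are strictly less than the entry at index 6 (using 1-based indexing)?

3

The element at index 6 is 7.
Elements after it: 1, 6, 5
Those smaller than 7: 1, 6, 5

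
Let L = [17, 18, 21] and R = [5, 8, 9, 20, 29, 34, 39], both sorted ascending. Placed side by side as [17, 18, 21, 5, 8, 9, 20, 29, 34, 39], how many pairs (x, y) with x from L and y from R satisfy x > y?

Split inversions: 10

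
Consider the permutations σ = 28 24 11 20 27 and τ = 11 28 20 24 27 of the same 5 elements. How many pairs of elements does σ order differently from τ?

Assign each item its position (1..5) in the first ordering, then rewrite the second ordering as that position sequence:
positions: 28→1, 24→2, 11→3, 20→4, 27→5
second ordering as positions: [3, 1, 4, 2, 5]
Discordant pairs = inversions in this position sequence.
3: 1, 2 → 2
1: 0
4: 2 → 1
2: 0
5: 0
Total: 2 + 0 + 1 + 0 + 0 = 3

3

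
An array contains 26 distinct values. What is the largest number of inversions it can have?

The maximum occurs when the array is in strictly decreasing order: every one of the C(26, 2) pairs is inverted.
C(26, 2) = 26·25/2 = 325

325 inversions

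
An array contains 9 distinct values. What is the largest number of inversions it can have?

36

A reversed (strictly descending) arrangement makes every pair an inversion, giving C(9, 2) inversions.
C(9, 2) = 9·8/2 = 36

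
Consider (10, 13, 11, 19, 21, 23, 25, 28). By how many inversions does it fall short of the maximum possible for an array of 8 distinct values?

27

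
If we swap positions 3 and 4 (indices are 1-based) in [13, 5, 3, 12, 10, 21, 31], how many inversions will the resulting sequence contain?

7

Positions 3 and 4 hold 3 and 12; after swapping, the array is [13, 5, 12, 3, 10, 21, 31].
Element-by-element contributions:
13 → 5, 12, 3, 10 → 4
5 → 3 → 1
12 → 3, 10 → 2
3 → none → 0
10 → none → 0
21 → none → 0
31 → none → 0
Sum: 4 + 1 + 2 + 0 + 0 + 0 + 0 = 7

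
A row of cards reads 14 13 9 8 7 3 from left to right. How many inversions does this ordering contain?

15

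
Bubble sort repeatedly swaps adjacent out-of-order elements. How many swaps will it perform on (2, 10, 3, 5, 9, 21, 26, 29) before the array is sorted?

3

Each adjacent swap fixes exactly one inversion, so the minimum swap count equals the number of inversions.
Count inversions — for each element, later elements that are smaller:
2: none → 0
10: 3, 5, 9 → 3
3: none → 0
5: none → 0
9: none → 0
21: none → 0
26: none → 0
29: none → 0
Total inversions: 0 + 3 + 0 + 0 + 0 + 0 + 0 + 0 = 3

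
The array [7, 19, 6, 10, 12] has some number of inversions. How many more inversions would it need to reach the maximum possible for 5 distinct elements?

6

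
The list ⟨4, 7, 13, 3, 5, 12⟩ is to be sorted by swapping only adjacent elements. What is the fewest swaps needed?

6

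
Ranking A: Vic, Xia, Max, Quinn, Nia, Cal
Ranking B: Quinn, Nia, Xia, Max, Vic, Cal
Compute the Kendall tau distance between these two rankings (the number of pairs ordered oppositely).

Assign each item its position (1..6) in the first ordering, then rewrite the second ordering as that position sequence:
positions: Vic→1, Xia→2, Max→3, Quinn→4, Nia→5, Cal→6
second ordering as positions: [4, 5, 2, 3, 1, 6]
Discordant pairs = inversions in this position sequence.
4: 2, 3, 1 → 3
5: 2, 3, 1 → 3
2: 1 → 1
3: 1 → 1
1: 0
6: 0
Total: 3 + 3 + 1 + 1 + 0 + 0 = 8

8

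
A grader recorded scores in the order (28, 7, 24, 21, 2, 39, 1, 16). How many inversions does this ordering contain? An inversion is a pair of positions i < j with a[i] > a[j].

Sweep left to right; for each value list the smaller values that follow it:
28 → 7, 24, 21, 2, 1, 16 → 6
7 → 2, 1 → 2
24 → 21, 2, 1, 16 → 4
21 → 2, 1, 16 → 3
2 → 1 → 1
39 → 1, 16 → 2
1 → none → 0
16 → none → 0
Sum: 6 + 2 + 4 + 3 + 1 + 2 + 0 + 0 = 18

There are 18 out-of-order pairs.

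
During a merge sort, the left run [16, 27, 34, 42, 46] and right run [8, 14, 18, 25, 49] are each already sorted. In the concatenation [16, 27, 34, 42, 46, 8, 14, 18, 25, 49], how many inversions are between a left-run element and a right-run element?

18

Count, for every r in R, how many entries of L exceed r:
r = 8: 16, 27, 34, 42, 46 → 5
r = 14: 16, 27, 34, 42, 46 → 5
r = 18: 27, 34, 42, 46 → 4
r = 25: 27, 34, 42, 46 → 4
r = 49: none → 0
Cross-inversions: 5 + 5 + 4 + 4 + 0 = 18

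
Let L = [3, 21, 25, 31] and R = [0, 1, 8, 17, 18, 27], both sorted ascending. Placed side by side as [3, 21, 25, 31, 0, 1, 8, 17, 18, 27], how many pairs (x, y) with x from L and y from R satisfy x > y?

18

Take each right-half value and tally the left-half values above it:
r = 0: 3, 21, 25, 31 → 4
r = 1: 3, 21, 25, 31 → 4
r = 8: 21, 25, 31 → 3
r = 17: 21, 25, 31 → 3
r = 18: 21, 25, 31 → 3
r = 27: 31 → 1
Cross-inversions: 4 + 4 + 3 + 3 + 3 + 1 = 18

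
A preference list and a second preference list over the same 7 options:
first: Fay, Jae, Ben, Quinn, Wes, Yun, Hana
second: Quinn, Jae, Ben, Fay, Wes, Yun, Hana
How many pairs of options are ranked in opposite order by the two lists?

Assign each item its position (1..7) in the first ordering, then rewrite the second ordering as that position sequence:
positions: Fay→1, Jae→2, Ben→3, Quinn→4, Wes→5, Yun→6, Hana→7
second ordering as positions: [4, 2, 3, 1, 5, 6, 7]
Discordant pairs = inversions in this position sequence.
4: 2, 3, 1 → 3
2: 1 → 1
3: 1 → 1
1: 0
5: 0
6: 0
7: 0
Total: 3 + 1 + 1 + 0 + 0 + 0 + 0 = 5

5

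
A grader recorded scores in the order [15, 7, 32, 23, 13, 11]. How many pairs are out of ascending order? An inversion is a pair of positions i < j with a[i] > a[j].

Inversion pairs (indices are 0-based):
(0,1): 15 > 7
(0,4): 15 > 13
(0,5): 15 > 11
(2,3): 32 > 23
(2,4): 32 > 13
(2,5): 32 > 11
(3,4): 23 > 13
(3,5): 23 > 11
(4,5): 13 > 11
That's 9 pairs.

9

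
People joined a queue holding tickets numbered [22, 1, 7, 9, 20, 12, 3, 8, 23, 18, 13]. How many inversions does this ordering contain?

Element-by-element contributions:
22 → 1, 7, 9, 20, 12, 3, 8, 18, 13 → 9
1 → none → 0
7 → 3 → 1
9 → 3, 8 → 2
20 → 12, 3, 8, 18, 13 → 5
12 → 3, 8 → 2
3 → none → 0
8 → none → 0
23 → 18, 13 → 2
18 → 13 → 1
13 → none → 0
Sum: 9 + 0 + 1 + 2 + 5 + 2 + 0 + 0 + 2 + 1 + 0 = 22

Out-of-order pairs: 22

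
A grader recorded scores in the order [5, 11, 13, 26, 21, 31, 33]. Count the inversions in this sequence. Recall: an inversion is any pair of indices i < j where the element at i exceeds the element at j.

1

Listing every pair i<j with a[i]>a[j] (using 0-based positions):
(3,4): 26 > 21
That's 1 pair.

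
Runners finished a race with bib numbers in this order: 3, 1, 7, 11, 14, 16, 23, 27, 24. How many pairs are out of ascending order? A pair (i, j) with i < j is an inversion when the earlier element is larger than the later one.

Element-by-element contributions:
3 → 1 → 1
1 → none → 0
7 → none → 0
11 → none → 0
14 → none → 0
16 → none → 0
23 → none → 0
27 → 24 → 1
24 → none → 0
Sum: 1 + 0 + 0 + 0 + 0 + 0 + 0 + 1 + 0 = 2

There are 2 inversions.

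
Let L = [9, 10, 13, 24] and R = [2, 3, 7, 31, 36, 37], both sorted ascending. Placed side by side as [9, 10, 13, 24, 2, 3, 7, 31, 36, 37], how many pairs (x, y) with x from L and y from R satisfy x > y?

For each element r of the right run, count left-run elements greater than r:
r = 2: 9, 10, 13, 24 → 4
r = 3: 9, 10, 13, 24 → 4
r = 7: 9, 10, 13, 24 → 4
r = 31: none → 0
r = 36: none → 0
r = 37: none → 0
Cross-inversions: 4 + 4 + 4 + 0 + 0 + 0 = 12

12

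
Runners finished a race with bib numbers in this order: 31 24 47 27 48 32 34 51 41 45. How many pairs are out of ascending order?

13

Count, for each position, how many later elements it exceeds:
31 → 24, 27 → 2
24 → none → 0
47 → 27, 32, 34, 41, 45 → 5
27 → none → 0
48 → 32, 34, 41, 45 → 4
32 → none → 0
34 → none → 0
51 → 41, 45 → 2
41 → none → 0
45 → none → 0
Sum: 2 + 0 + 5 + 0 + 4 + 0 + 0 + 2 + 0 + 0 = 13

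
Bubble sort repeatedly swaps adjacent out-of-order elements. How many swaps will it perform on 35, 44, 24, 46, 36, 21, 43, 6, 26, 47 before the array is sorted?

Each adjacent swap fixes exactly one inversion, so the minimum swap count equals the number of inversions.
Count inversions — for each element, later elements that are smaller:
35: 24, 21, 6, 26 → 4
44: 24, 36, 21, 43, 6, 26 → 6
24: 21, 6 → 2
46: 36, 21, 43, 6, 26 → 5
36: 21, 6, 26 → 3
21: 6 → 1
43: 6, 26 → 2
6: none → 0
26: none → 0
47: none → 0
Total inversions: 4 + 6 + 2 + 5 + 3 + 1 + 2 + 0 + 0 + 0 = 23

23 swaps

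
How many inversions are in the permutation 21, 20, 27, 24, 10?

Element-by-element contributions:
21 → 20, 10 → 2
20 → 10 → 1
27 → 24, 10 → 2
24 → 10 → 1
10 → none → 0
Sum: 2 + 1 + 2 + 1 + 0 = 6

6 inversions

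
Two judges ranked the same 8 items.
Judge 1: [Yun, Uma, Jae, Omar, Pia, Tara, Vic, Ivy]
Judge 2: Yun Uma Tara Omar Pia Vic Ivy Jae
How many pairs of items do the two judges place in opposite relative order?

7 discordant pairs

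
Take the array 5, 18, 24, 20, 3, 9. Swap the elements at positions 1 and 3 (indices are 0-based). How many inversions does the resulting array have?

9

Positions 1 and 3 hold 18 and 20; after swapping, the array is [5, 20, 24, 18, 3, 9].
For each element, count later entries that are smaller:
5: 1
20: 3
24: 3
18: 2
3: 0
9: 0
Sum: 1 + 3 + 3 + 2 + 0 + 0 = 9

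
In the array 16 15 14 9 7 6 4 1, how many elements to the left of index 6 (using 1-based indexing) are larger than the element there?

The element at index 6 is 6.
Elements before it: 16, 15, 14, 9, 7
Those larger than 6: 16, 15, 14, 9, 7

5 such elements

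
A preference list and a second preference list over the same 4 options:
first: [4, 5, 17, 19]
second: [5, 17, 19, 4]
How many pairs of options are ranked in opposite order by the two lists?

3

Assign each item its position (1..4) in the first ordering, then rewrite the second ordering as that position sequence:
positions: 4→1, 5→2, 17→3, 19→4
second ordering as positions: [2, 3, 4, 1]
Discordant pairs = inversions in this position sequence.
2: 1 → 1
3: 1 → 1
4: 1 → 1
1: 0
Total: 1 + 1 + 1 + 0 = 3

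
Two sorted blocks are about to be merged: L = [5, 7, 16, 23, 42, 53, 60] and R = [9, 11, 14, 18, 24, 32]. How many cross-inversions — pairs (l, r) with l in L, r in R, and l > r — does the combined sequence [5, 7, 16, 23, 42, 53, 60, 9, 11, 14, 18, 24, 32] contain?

25 split inversions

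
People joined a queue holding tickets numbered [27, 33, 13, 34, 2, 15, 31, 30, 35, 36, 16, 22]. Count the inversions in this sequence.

Inversions: 28

Sweep left to right; for each value list the smaller values that follow it:
27 → 13, 2, 15, 16, 22 → 5
33 → 13, 2, 15, 31, 30, 16, 22 → 7
13 → 2 → 1
34 → 2, 15, 31, 30, 16, 22 → 6
2 → none → 0
15 → none → 0
31 → 30, 16, 22 → 3
30 → 16, 22 → 2
35 → 16, 22 → 2
36 → 16, 22 → 2
16 → none → 0
22 → none → 0
Sum: 5 + 7 + 1 + 6 + 0 + 0 + 3 + 2 + 2 + 2 + 0 + 0 = 28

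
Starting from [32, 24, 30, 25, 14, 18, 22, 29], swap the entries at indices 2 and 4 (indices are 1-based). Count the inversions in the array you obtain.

Positions 2 and 4 hold 24 and 25; after swapping, the array is [32, 25, 30, 24, 14, 18, 22, 29].
For each element, count later entries that are smaller:
32: 7
25: 4
30: 5
24: 3
14: 0
18: 0
22: 0
29: 0
Sum: 7 + 4 + 5 + 3 + 0 + 0 + 0 + 0 = 19

19 inversions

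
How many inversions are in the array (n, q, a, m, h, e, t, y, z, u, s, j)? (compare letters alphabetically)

25

Sweep left to right; for each value list the smaller values that follow it:
n → a, m, h, e, j → 5
q → a, m, h, e, j → 5
a → none → 0
m → h, e, j → 3
h → e → 1
e → none → 0
t → s, j → 2
y → u, s, j → 3
z → u, s, j → 3
u → s, j → 2
s → j → 1
j → none → 0
Sum: 5 + 5 + 0 + 3 + 1 + 0 + 2 + 3 + 3 + 2 + 1 + 0 = 25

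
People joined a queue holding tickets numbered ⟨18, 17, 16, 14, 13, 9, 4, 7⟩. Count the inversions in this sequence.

There are 27 out-of-order pairs.

For each element, count later entries that are smaller:
18: 7
17: 6
16: 5
14: 4
13: 3
9: 2
4: 0
7: 0
Sum: 7 + 6 + 5 + 4 + 3 + 2 + 0 + 0 = 27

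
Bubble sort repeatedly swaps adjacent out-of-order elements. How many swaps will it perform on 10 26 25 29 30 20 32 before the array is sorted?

5

Minimum adjacent swaps = number of inversions (each swap of adjacent out-of-order elements removes one inversion and no swap can remove more).
Count inversions — for each element, later elements that are smaller:
10: none → 0
26: 25, 20 → 2
25: 20 → 1
29: 20 → 1
30: 20 → 1
20: none → 0
32: none → 0
Total inversions: 0 + 2 + 1 + 1 + 1 + 0 + 0 = 5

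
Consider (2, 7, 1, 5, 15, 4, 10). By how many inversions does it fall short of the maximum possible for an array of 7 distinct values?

14 inversions short

Maximum inversions for 7 distinct elements is C(7, 2) = 7·6/2 = 21.
Current inversions — for each element, count later smaller elements:
2: 1
7: 3
1: 0
5: 1
15: 2
4: 0
10: 0
Current total: 1 + 3 + 0 + 1 + 2 + 0 + 0 = 7
Shortfall: 21 − 7 = 14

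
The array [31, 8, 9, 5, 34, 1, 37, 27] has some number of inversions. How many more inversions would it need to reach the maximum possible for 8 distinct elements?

15 inversions short

Maximum inversions for 8 distinct elements is C(8, 2) = 8·7/2 = 28.
Current inversions — for each element, count later smaller elements:
31: 5
8: 2
9: 2
5: 1
34: 2
1: 0
37: 1
27: 0
Current total: 5 + 2 + 2 + 1 + 2 + 0 + 1 + 0 = 13
Shortfall: 28 − 13 = 15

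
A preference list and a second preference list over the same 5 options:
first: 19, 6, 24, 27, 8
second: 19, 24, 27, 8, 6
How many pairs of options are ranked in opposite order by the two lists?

Assign each item its position (1..5) in the first ordering, then rewrite the second ordering as that position sequence:
positions: 19→1, 6→2, 24→3, 27→4, 8→5
second ordering as positions: [1, 3, 4, 5, 2]
Discordant pairs = inversions in this position sequence.
1: 0
3: 2 → 1
4: 2 → 1
5: 2 → 1
2: 0
Total: 0 + 1 + 1 + 1 + 0 = 3

There are 3 pairs.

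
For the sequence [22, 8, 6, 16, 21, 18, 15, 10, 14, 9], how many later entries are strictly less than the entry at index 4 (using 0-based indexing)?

5 such elements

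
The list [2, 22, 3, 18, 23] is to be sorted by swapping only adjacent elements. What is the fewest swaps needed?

2

Each adjacent swap fixes exactly one inversion, so the minimum swap count equals the number of inversions.
Count inversions — for each element, later elements that are smaller:
2: none → 0
22: 3, 18 → 2
3: none → 0
18: none → 0
23: none → 0
Total inversions: 0 + 2 + 0 + 0 + 0 = 2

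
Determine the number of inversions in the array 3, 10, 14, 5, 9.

For each element, count later entries that are smaller:
3 → none → 0
10 → 5, 9 → 2
14 → 5, 9 → 2
5 → none → 0
9 → none → 0
Sum: 0 + 2 + 2 + 0 + 0 = 4

Inversions: 4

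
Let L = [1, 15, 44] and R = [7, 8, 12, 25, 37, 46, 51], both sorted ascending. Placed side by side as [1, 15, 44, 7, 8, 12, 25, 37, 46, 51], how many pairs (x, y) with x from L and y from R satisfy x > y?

8

For each element r of the right run, count left-run elements greater than r:
r = 7: 15, 44 → 2
r = 8: 15, 44 → 2
r = 12: 15, 44 → 2
r = 25: 44 → 1
r = 37: 44 → 1
r = 46: none → 0
r = 51: none → 0
Cross-inversions: 2 + 2 + 2 + 1 + 1 + 0 + 0 = 8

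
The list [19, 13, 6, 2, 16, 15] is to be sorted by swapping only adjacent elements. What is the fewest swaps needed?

The minimum number of adjacent swaps to sort an array equals its inversion count, since every such swap removes exactly one inversion.
Count inversions — for each element, later elements that are smaller:
19: 13, 6, 2, 16, 15 → 5
13: 6, 2 → 2
6: 2 → 1
2: none → 0
16: 15 → 1
15: none → 0
Total inversions: 5 + 2 + 1 + 0 + 1 + 0 = 9

9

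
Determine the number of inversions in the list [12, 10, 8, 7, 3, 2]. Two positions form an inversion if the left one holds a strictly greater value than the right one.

15 inversions

Element-by-element contributions:
12 → 10, 8, 7, 3, 2 → 5
10 → 8, 7, 3, 2 → 4
8 → 7, 3, 2 → 3
7 → 3, 2 → 2
3 → 2 → 1
2 → none → 0
Sum: 5 + 4 + 3 + 2 + 1 + 0 = 15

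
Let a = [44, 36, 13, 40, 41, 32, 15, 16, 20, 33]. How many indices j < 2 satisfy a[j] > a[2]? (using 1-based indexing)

The element at index 2 is 36.
Elements before it: 44
Those larger than 36: 44

1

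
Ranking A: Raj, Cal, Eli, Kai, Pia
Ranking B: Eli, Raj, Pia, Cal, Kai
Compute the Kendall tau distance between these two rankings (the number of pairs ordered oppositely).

Assign each item its position (1..5) in the first ordering, then rewrite the second ordering as that position sequence:
positions: Raj→1, Cal→2, Eli→3, Kai→4, Pia→5
second ordering as positions: [3, 1, 5, 2, 4]
Discordant pairs = inversions in this position sequence.
3: 1, 2 → 2
1: 0
5: 2, 4 → 2
2: 0
4: 0
Total: 2 + 0 + 2 + 0 + 0 = 4

4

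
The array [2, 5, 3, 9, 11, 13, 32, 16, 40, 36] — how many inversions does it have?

Count, for each position, how many later elements it exceeds:
2: 0
5: 1
3: 0
9: 0
11: 0
13: 0
32: 1
16: 0
40: 1
36: 0
Sum: 0 + 1 + 0 + 0 + 0 + 0 + 1 + 0 + 1 + 0 = 3

3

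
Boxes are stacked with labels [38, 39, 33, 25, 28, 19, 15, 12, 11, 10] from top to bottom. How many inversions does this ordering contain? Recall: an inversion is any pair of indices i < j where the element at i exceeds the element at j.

Element-by-element contributions:
38 → 33, 25, 28, 19, 15, 12, 11, 10 → 8
39 → 33, 25, 28, 19, 15, 12, 11, 10 → 8
33 → 25, 28, 19, 15, 12, 11, 10 → 7
25 → 19, 15, 12, 11, 10 → 5
28 → 19, 15, 12, 11, 10 → 5
19 → 15, 12, 11, 10 → 4
15 → 12, 11, 10 → 3
12 → 11, 10 → 2
11 → 10 → 1
10 → none → 0
Sum: 8 + 8 + 7 + 5 + 5 + 4 + 3 + 2 + 1 + 0 = 43

Out-of-order pairs: 43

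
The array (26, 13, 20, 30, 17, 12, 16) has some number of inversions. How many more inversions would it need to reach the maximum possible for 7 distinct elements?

7

Maximum inversions for 7 distinct elements is C(7, 2) = 7·6/2 = 21.
Current inversions — for each element, count later smaller elements:
26: 5
13: 1
20: 3
30: 3
17: 2
12: 0
16: 0
Current total: 5 + 1 + 3 + 3 + 2 + 0 + 0 = 14
Shortfall: 21 − 14 = 7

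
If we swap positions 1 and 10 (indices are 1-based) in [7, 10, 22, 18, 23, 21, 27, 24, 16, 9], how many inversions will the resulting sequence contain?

Positions 1 and 10 hold 7 and 9; after swapping, the array is [9, 10, 22, 18, 23, 21, 27, 24, 16, 7].
Element-by-element contributions:
9 → 7 → 1
10 → 7 → 1
22 → 18, 21, 16, 7 → 4
18 → 16, 7 → 2
23 → 21, 16, 7 → 3
21 → 16, 7 → 2
27 → 24, 16, 7 → 3
24 → 16, 7 → 2
16 → 7 → 1
7 → none → 0
Sum: 1 + 1 + 4 + 2 + 3 + 2 + 3 + 2 + 1 + 0 = 19

19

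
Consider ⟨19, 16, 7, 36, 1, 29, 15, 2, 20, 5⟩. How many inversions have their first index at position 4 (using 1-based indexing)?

The element at index 4 is 36.
Elements after it: 1, 29, 15, 2, 20, 5
Those smaller than 36: 1, 29, 15, 2, 20, 5

6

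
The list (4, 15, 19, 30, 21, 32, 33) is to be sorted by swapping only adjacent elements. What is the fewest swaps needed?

1

Each adjacent swap fixes exactly one inversion, so the minimum swap count equals the number of inversions.
Count inversions — for each element, later elements that are smaller:
4: none → 0
15: none → 0
19: none → 0
30: 21 → 1
21: none → 0
32: none → 0
33: none → 0
Total inversions: 0 + 0 + 0 + 1 + 0 + 0 + 0 = 1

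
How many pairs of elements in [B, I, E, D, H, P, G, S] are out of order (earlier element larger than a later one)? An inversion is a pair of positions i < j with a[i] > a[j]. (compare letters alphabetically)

7 inversions

Sweep left to right; for each value list the smaller values that follow it:
B: 0
I: 4
E: 1
D: 0
H: 1
P: 1
G: 0
S: 0
Sum: 0 + 4 + 1 + 0 + 1 + 1 + 0 + 0 = 7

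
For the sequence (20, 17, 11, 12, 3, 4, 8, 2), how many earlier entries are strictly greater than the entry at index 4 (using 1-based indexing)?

2 such elements

The element at index 4 is 12.
Elements before it: 20, 17, 11
Those larger than 12: 20, 17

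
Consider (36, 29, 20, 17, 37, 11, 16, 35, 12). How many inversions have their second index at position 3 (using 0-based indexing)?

3

The element at index 3 is 17.
Elements before it: 36, 29, 20
Those larger than 17: 36, 29, 20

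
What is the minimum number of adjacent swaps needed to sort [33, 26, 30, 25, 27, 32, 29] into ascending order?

Each adjacent swap fixes exactly one inversion, so the minimum swap count equals the number of inversions.
Count inversions — for each element, later elements that are smaller:
33: 26, 30, 25, 27, 32, 29 → 6
26: 25 → 1
30: 25, 27, 29 → 3
25: none → 0
27: none → 0
32: 29 → 1
29: none → 0
Total inversions: 6 + 1 + 3 + 0 + 0 + 1 + 0 = 11

11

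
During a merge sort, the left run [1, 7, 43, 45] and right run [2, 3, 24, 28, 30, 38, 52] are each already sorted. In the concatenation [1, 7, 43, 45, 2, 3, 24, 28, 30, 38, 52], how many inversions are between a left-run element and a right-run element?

Count, for every r in R, how many entries of L exceed r:
r = 2: 7, 43, 45 → 3
r = 3: 7, 43, 45 → 3
r = 24: 43, 45 → 2
r = 28: 43, 45 → 2
r = 30: 43, 45 → 2
r = 38: 43, 45 → 2
r = 52: none → 0
Cross-inversions: 3 + 3 + 2 + 2 + 2 + 2 + 0 = 14

14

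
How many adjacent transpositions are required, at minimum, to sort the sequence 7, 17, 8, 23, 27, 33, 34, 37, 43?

Minimum adjacent swaps = number of inversions (each swap of adjacent out-of-order elements removes one inversion and no swap can remove more).
Count inversions — for each element, later elements that are smaller:
7: none → 0
17: 8 → 1
8: none → 0
23: none → 0
27: none → 0
33: none → 0
34: none → 0
37: none → 0
43: none → 0
Total inversions: 0 + 1 + 0 + 0 + 0 + 0 + 0 + 0 + 0 = 1

1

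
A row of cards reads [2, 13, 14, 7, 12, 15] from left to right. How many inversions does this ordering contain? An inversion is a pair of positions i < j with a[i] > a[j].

4 inversions

Inversion pairs (indices are 0-based):
(1,3): 13 > 7
(1,4): 13 > 12
(2,3): 14 > 7
(2,4): 14 > 12
That's 4 pairs.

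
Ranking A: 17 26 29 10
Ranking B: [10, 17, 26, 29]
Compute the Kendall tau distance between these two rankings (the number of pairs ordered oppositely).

3 discordant pairs

Assign each item its position (1..4) in the first ordering, then rewrite the second ordering as that position sequence:
positions: 17→1, 26→2, 29→3, 10→4
second ordering as positions: [4, 1, 2, 3]
Discordant pairs = inversions in this position sequence.
4: 1, 2, 3 → 3
1: 0
2: 0
3: 0
Total: 3 + 0 + 0 + 0 = 3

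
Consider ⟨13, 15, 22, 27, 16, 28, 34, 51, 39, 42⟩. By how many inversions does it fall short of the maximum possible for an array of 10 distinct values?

Maximum inversions for 10 distinct elements is C(10, 2) = 10·9/2 = 45.
Current inversions — for each element, count later smaller elements:
13: 0
15: 0
22: 1
27: 1
16: 0
28: 0
34: 0
51: 2
39: 0
42: 0
Current total: 0 + 0 + 1 + 1 + 0 + 0 + 0 + 2 + 0 + 0 = 4
Shortfall: 45 − 4 = 41

41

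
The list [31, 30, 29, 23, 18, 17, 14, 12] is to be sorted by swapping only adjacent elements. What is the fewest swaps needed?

Each adjacent swap fixes exactly one inversion, so the minimum swap count equals the number of inversions.
Count inversions — for each element, later elements that are smaller:
31: 30, 29, 23, 18, 17, 14, 12 → 7
30: 29, 23, 18, 17, 14, 12 → 6
29: 23, 18, 17, 14, 12 → 5
23: 18, 17, 14, 12 → 4
18: 17, 14, 12 → 3
17: 14, 12 → 2
14: 12 → 1
12: none → 0
Total inversions: 7 + 6 + 5 + 4 + 3 + 2 + 1 + 0 = 28

28 swaps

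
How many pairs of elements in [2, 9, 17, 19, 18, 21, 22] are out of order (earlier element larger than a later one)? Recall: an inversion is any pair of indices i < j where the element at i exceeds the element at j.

Element-by-element contributions:
2 → none → 0
9 → none → 0
17 → none → 0
19 → 18 → 1
18 → none → 0
21 → none → 0
22 → none → 0
Sum: 0 + 0 + 0 + 1 + 0 + 0 + 0 = 1

There is 1 inversion.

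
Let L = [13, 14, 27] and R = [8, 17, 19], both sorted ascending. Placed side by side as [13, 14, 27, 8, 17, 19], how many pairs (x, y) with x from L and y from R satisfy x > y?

5

Count, for every r in R, how many entries of L exceed r:
r = 8: 13, 14, 27 → 3
r = 17: 27 → 1
r = 19: 27 → 1
Cross-inversions: 3 + 1 + 1 = 5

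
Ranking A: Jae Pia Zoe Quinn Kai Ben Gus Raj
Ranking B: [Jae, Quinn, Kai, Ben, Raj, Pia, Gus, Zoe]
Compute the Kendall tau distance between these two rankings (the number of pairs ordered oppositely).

10

Assign each item its position (1..8) in the first ordering, then rewrite the second ordering as that position sequence:
positions: Jae→1, Pia→2, Zoe→3, Quinn→4, Kai→5, Ben→6, Gus→7, Raj→8
second ordering as positions: [1, 4, 5, 6, 8, 2, 7, 3]
Discordant pairs = inversions in this position sequence.
1: 0
4: 2, 3 → 2
5: 2, 3 → 2
6: 2, 3 → 2
8: 2, 7, 3 → 3
2: 0
7: 3 → 1
3: 0
Total: 0 + 2 + 2 + 2 + 3 + 0 + 1 + 0 = 10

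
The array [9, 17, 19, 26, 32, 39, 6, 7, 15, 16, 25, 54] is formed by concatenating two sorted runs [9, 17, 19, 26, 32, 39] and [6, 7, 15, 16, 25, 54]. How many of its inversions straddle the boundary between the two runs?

Take each right-half value and tally the left-half values above it:
r = 6: 9, 17, 19, 26, 32, 39 → 6
r = 7: 9, 17, 19, 26, 32, 39 → 6
r = 15: 17, 19, 26, 32, 39 → 5
r = 16: 17, 19, 26, 32, 39 → 5
r = 25: 26, 32, 39 → 3
r = 54: none → 0
Cross-inversions: 6 + 6 + 5 + 5 + 3 + 0 = 25

25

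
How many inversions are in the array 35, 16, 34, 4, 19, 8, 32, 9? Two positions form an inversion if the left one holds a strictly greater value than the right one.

18 inversions

For each element, count later entries that are smaller:
35 → 16, 34, 4, 19, 8, 32, 9 → 7
16 → 4, 8, 9 → 3
34 → 4, 19, 8, 32, 9 → 5
4 → none → 0
19 → 8, 9 → 2
8 → none → 0
32 → 9 → 1
9 → none → 0
Sum: 7 + 3 + 5 + 0 + 2 + 0 + 1 + 0 = 18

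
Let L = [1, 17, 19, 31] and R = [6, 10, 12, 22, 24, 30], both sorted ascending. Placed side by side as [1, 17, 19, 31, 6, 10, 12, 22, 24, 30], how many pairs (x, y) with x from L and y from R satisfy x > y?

12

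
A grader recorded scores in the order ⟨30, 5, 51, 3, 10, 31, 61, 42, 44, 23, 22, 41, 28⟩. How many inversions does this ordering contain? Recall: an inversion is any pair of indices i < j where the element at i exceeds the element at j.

Sweep left to right; for each value list the smaller values that follow it:
30: 6
5: 1
51: 9
3: 0
10: 0
31: 3
61: 6
42: 4
44: 4
23: 1
22: 0
41: 1
28: 0
Sum: 6 + 1 + 9 + 0 + 0 + 3 + 6 + 4 + 4 + 1 + 0 + 1 + 0 = 35

35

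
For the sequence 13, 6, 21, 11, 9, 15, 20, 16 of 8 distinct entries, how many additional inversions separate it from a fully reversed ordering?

18 inversions short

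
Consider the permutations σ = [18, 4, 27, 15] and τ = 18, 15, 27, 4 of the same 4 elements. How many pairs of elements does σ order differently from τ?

Assign each item its position (1..4) in the first ordering, then rewrite the second ordering as that position sequence:
positions: 18→1, 4→2, 27→3, 15→4
second ordering as positions: [1, 4, 3, 2]
Discordant pairs = inversions in this position sequence.
1: 0
4: 3, 2 → 2
3: 2 → 1
2: 0
Total: 0 + 2 + 1 + 0 = 3

3 discordant pairs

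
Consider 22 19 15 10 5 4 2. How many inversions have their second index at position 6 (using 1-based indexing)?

5

The element at index 6 is 4.
Elements before it: 22, 19, 15, 10, 5
Those larger than 4: 22, 19, 15, 10, 5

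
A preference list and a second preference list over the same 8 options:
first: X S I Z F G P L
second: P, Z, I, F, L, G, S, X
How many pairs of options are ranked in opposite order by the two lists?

Assign each item its position (1..8) in the first ordering, then rewrite the second ordering as that position sequence:
positions: X→1, S→2, I→3, Z→4, F→5, G→6, P→7, L→8
second ordering as positions: [7, 4, 3, 5, 8, 6, 2, 1]
Discordant pairs = inversions in this position sequence.
7: 4, 3, 5, 6, 2, 1 → 6
4: 3, 2, 1 → 3
3: 2, 1 → 2
5: 2, 1 → 2
8: 6, 2, 1 → 3
6: 2, 1 → 2
2: 1 → 1
1: 0
Total: 6 + 3 + 2 + 2 + 3 + 2 + 1 + 0 = 19

19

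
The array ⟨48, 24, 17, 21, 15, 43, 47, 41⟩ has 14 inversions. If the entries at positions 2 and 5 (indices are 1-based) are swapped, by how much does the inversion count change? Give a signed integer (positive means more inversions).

-5

Positions 2 and 5 hold 24 and 15; after swapping, the array is [48, 15, 17, 21, 24, 43, 47, 41].
Count, for each position, how many later elements it exceeds:
48: 7
15: 0
17: 0
21: 0
24: 0
43: 1
47: 1
41: 0
Sum: 7 + 0 + 0 + 0 + 0 + 1 + 1 + 0 = 9
Change: 9 − 14 = -5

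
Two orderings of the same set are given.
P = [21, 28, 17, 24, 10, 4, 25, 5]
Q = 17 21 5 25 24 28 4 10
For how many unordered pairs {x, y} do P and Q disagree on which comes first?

13

Assign each item its position (1..8) in the first ordering, then rewrite the second ordering as that position sequence:
positions: 21→1, 28→2, 17→3, 24→4, 10→5, 4→6, 25→7, 5→8
second ordering as positions: [3, 1, 8, 7, 4, 2, 6, 5]
Discordant pairs = inversions in this position sequence.
3: 1, 2 → 2
1: 0
8: 7, 4, 2, 6, 5 → 5
7: 4, 2, 6, 5 → 4
4: 2 → 1
2: 0
6: 5 → 1
5: 0
Total: 2 + 0 + 5 + 4 + 1 + 0 + 1 + 0 = 13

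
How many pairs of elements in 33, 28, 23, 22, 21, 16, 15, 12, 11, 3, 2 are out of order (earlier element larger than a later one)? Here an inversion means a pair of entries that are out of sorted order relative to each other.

55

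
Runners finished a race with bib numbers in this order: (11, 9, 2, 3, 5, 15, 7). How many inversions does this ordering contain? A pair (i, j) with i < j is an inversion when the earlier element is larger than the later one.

10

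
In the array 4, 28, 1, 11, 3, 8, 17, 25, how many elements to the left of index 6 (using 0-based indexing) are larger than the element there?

1

The element at index 6 is 17.
Elements before it: 4, 28, 1, 11, 3, 8
Those larger than 17: 28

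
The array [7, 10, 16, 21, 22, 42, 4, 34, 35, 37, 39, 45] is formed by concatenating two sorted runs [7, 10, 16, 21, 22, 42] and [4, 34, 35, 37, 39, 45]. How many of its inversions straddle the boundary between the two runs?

Cross-inversions: 10

Count, for every r in R, how many entries of L exceed r:
r = 4: 7, 10, 16, 21, 22, 42 → 6
r = 34: 42 → 1
r = 35: 42 → 1
r = 37: 42 → 1
r = 39: 42 → 1
r = 45: none → 0
Cross-inversions: 6 + 1 + 1 + 1 + 1 + 0 = 10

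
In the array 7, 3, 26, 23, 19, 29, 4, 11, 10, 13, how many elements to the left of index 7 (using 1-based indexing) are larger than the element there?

The element at index 7 is 4.
Elements before it: 7, 3, 26, 23, 19, 29
Those larger than 4: 7, 26, 23, 19, 29

5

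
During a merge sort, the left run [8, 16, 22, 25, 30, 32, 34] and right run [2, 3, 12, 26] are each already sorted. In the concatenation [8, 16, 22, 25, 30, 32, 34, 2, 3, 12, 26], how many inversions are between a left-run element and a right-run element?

For each element r of the right run, count left-run elements greater than r:
r = 2: 8, 16, 22, 25, 30, 32, 34 → 7
r = 3: 8, 16, 22, 25, 30, 32, 34 → 7
r = 12: 16, 22, 25, 30, 32, 34 → 6
r = 26: 30, 32, 34 → 3
Cross-inversions: 7 + 7 + 6 + 3 = 23

23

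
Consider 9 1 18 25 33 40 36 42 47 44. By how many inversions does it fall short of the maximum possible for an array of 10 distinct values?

42 inversions short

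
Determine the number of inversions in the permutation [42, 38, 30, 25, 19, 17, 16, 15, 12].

36 out-of-order pairs

For each element, count later entries that are smaller:
42 → 38, 30, 25, 19, 17, 16, 15, 12 → 8
38 → 30, 25, 19, 17, 16, 15, 12 → 7
30 → 25, 19, 17, 16, 15, 12 → 6
25 → 19, 17, 16, 15, 12 → 5
19 → 17, 16, 15, 12 → 4
17 → 16, 15, 12 → 3
16 → 15, 12 → 2
15 → 12 → 1
12 → none → 0
Sum: 8 + 7 + 6 + 5 + 4 + 3 + 2 + 1 + 0 = 36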